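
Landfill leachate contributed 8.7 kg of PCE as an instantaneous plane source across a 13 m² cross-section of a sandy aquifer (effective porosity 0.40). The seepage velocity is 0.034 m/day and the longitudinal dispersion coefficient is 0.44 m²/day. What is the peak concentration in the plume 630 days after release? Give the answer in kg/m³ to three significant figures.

The peak of an instantaneous 1D plume sits at x = vt; there the Gaussian factor is 1 and C_max = M/(n_e·A·√(4πDt)), where n_e·A is the pore area the mass is dissolved in.
√(4πDt) = √(4π × 0.44 × 630) = 59.02 m, so C_max = 8.7/(0.40 × 13 × 59.02) = 0.0283 kg/m³.

0.0283 kg/m³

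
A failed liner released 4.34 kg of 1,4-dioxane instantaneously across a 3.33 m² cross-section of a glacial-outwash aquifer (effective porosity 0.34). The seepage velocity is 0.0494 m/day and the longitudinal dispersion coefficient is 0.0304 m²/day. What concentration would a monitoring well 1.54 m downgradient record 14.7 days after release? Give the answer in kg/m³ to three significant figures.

1.12 kg/m³

For an instantaneous plane source, C(x,t) = M/(n_e·A·√(4πDt)) · exp(−(x−vt)²/(4Dt)), with n_e·A the pore (flow) area.
Plume center vt = 0.0494 × 14.7 = 0.72618 m, so the well at 1.54 m is 0.81382 m downgradient of the peak.
√(4πDt) = 2.370 m, giving peak height M/(n_e·A·√(4πDt)) = 4.34/(0.34 × 3.33 × 2.370) = 1.617 kg/m³.
(x−vt)²/(4Dt) = (0.81382)²/(4 × 0.0304 × 14.7) = 0.3705; exp(−0.3705) = 0.6904.
C = 1.617 × 0.6904 = 1.12 kg/m³.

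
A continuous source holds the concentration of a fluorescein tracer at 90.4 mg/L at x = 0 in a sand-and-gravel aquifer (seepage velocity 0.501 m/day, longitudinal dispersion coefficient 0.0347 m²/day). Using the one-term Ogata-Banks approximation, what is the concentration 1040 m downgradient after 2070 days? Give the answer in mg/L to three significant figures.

For a continuous step input, C/C₀ ≈ ½·erfc((x−vt)/(2√(Dt))).
vt = 0.501 × 2070 = 1037.07 m and 2√(Dt) = 2√(0.0347 × 2070) = 16.95 m.
Argument (x−vt)/(2√(Dt)) = (1040 − 1037.07)/16.95 = 0.1729; ½·erfc(0.1729) = 0.4034.
C = 90.4 × 0.4034 = 36.5 mg/L.

36.5 mg/L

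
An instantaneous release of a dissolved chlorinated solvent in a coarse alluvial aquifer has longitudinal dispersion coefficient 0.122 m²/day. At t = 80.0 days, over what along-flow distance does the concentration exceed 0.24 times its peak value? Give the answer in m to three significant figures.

The plume is Gaussian with σ = √(2Dt) = √(2 × 0.122 × 80.0) = 4.418 m.
C/C_peak = exp(−Δx²/(2σ²)) = 0.24 ⇒ Δx = σ·√(−2 ln 0.24) = 4.418 × 1.689 = 7.462 m.
Width = 2Δx = 14.9 m.

14.9 m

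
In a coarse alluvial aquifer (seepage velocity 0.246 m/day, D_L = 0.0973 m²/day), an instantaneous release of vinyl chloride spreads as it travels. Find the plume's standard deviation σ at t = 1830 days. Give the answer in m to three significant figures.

18.9 m

Dispersive spreading gives a Gaussian with σ² = 2Dt; advection only shifts the center.
σ = √(2 × 0.0973 × 1830) = 18.9 m.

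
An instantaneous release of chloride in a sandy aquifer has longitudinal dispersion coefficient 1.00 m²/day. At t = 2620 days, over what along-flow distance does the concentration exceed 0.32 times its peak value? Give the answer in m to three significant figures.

The plume is Gaussian with σ = √(2Dt) = √(2 × 1.00 × 2620) = 72.39 m.
C/C_peak = exp(−Δx²/(2σ²)) = 0.32 ⇒ Δx = σ·√(−2 ln 0.32) = 72.39 × 1.510 = 109.3 m.
Width = 2Δx = 219 m.

219 m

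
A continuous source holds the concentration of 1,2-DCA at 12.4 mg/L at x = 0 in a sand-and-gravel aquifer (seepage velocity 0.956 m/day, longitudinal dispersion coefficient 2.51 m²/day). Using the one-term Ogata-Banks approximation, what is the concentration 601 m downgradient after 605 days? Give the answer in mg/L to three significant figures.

For a continuous step input, C/C₀ ≈ ½·erfc((x−vt)/(2√(Dt))).
vt = 0.956 × 605 = 578.38 m and 2√(Dt) = 2√(2.51 × 605) = 77.94 m.
Argument (x−vt)/(2√(Dt)) = (601 − 578.38)/77.94 = 0.2902; ½·erfc(0.2902) = 0.3408.
C = 12.4 × 0.3408 = 4.23 mg/L.

4.23 mg/L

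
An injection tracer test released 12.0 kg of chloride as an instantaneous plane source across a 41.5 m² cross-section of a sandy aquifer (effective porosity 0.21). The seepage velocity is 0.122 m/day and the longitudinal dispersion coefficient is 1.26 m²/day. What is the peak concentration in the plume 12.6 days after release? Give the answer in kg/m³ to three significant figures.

The peak of an instantaneous 1D plume sits at x = vt; there the Gaussian factor is 1 and C_max = M/(n_e·A·√(4πDt)), where n_e·A is the pore area the mass is dissolved in.
√(4πDt) = √(4π × 1.26 × 12.6) = 14.12 m, so C_max = 12.0/(0.21 × 41.5 × 14.12) = 0.0975 kg/m³.

0.0975 kg/m³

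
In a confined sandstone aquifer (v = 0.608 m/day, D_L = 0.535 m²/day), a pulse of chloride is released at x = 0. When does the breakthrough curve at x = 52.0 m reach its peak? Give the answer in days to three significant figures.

For the 1D instantaneous-source solution, setting ∂C/∂t = 0 at fixed x gives v²t² + 2Dt − x² = 0, so t = (√(D² + v²x²) − D)/v².
√(D² + v²x²) = √(0.535² + 0.608² × 52.0²) = 31.62; v² = 0.369664.
t = (31.62 − 0.535)/0.369664 = 84.1 days (vs. the pure-advection estimate x/v = 85.5 d).

84.1 days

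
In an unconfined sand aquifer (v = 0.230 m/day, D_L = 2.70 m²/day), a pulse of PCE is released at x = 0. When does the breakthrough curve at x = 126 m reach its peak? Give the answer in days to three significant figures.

For the 1D instantaneous-source solution, setting ∂C/∂t = 0 at fixed x gives v²t² + 2Dt − x² = 0, so t = (√(D² + v²x²) − D)/v².
√(D² + v²x²) = √(2.70² + 0.230² × 126²) = 29.11; v² = 0.0529.
t = (29.11 − 2.70)/0.0529 = 499 days (vs. the pure-advection estimate x/v = 548 d).

499 days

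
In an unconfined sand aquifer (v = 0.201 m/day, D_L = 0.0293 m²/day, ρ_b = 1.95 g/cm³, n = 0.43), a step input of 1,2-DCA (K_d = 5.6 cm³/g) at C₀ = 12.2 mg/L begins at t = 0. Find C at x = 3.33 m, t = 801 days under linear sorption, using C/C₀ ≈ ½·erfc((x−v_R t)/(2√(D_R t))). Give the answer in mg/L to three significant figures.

Retardation factor R = 1 + ρ_b·K_d/n = 1 + 1.95 × 5.6/0.43 = 26.40.
Sorption retards both mechanisms: v_R = v/R = 0.007614 m/day, D_R = D/R = 0.001110 m²/day.
v_R·t = 0.007614 × 801 = 6.098814 m; 2√(D_R t) = 1.886 m; argument = (3.33 − 6.098814)/1.886 = -1.468.
C = C₀ × ½·erfc(-1.468) = 12.2 × 0.9811 = 12.0 mg/L.

12.0 mg/L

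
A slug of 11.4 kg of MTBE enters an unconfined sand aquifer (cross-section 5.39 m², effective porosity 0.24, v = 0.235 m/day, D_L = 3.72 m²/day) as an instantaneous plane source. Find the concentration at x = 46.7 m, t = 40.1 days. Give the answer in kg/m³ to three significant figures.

For an instantaneous plane source, C(x,t) = M/(n_e·A·√(4πDt)) · exp(−(x−vt)²/(4Dt)), with n_e·A the pore (flow) area.
Plume center vt = 0.235 × 40.1 = 9.4235 m, so the well at 46.7 m is 37.2765 m downgradient of the peak.
√(4πDt) = 43.30 m, giving peak height M/(n_e·A·√(4πDt)) = 11.4/(0.24 × 5.39 × 43.30) = 0.2035 kg/m³.
(x−vt)²/(4Dt) = (37.2765)²/(4 × 3.72 × 40.1) = 2.329; exp(−2.329) = 0.09739.
C = 0.2035 × 0.09739 = 0.0198 kg/m³.

0.0198 kg/m³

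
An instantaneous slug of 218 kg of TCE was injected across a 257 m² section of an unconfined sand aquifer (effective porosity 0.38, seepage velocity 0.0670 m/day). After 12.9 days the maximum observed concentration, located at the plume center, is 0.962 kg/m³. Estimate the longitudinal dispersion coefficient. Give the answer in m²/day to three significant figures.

0.0332 m²/day

At the plume center C_max = M/(n_e·A·√(4πDt)), so D = M²/(4πt·(n_e·A·C_max)²).
n_e·A·C_max = 0.38 × 257 × 0.962 = 93.95 kg/m.
D = 218²/(4π × 12.9 × 93.95²) = 0.0332 m²/day.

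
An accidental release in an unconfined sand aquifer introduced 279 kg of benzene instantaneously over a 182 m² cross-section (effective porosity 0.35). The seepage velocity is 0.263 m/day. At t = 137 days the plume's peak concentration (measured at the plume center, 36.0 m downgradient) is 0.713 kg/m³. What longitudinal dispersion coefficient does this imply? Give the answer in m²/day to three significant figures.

At the plume center C_max = M/(n_e·A·√(4πDt)), so D = M²/(4πt·(n_e·A·C_max)²).
n_e·A·C_max = 0.35 × 182 × 0.713 = 45.42 kg/m.
D = 279²/(4π × 137 × 45.42²) = 0.0219 m²/day.

0.0219 m²/day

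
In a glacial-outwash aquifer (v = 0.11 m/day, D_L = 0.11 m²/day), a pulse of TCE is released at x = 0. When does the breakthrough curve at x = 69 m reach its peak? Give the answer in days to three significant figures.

618 days

For the 1D instantaneous-source solution, setting ∂C/∂t = 0 at fixed x gives v²t² + 2Dt − x² = 0, so t = (√(D² + v²x²) − D)/v².
√(D² + v²x²) = √(0.11² + 0.11² × 69²) = 7.591; v² = 0.0121.
t = (7.591 − 0.11)/0.0121 = 618 days (vs. the pure-advection estimate x/v = 627 d).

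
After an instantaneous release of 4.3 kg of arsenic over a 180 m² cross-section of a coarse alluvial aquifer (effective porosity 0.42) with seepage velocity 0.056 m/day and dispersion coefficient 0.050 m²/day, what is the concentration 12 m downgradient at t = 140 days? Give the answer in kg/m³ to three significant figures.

0.00327 kg/m³

For an instantaneous plane source, C(x,t) = M/(n_e·A·√(4πDt)) · exp(−(x−vt)²/(4Dt)), with n_e·A the pore (flow) area.
Plume center vt = 0.056 × 140 = 7.84 m, so the well at 12 m is 4.16 m downgradient of the peak.
√(4πDt) = 9.379 m, giving peak height M/(n_e·A·√(4πDt)) = 4.3/(0.42 × 180 × 9.379) = 0.006064 kg/m³.
(x−vt)²/(4Dt) = (4.16)²/(4 × 0.050 × 140) = 0.6181; exp(−0.6181) = 0.5390.
C = 0.006064 × 0.5390 = 0.00327 kg/m³.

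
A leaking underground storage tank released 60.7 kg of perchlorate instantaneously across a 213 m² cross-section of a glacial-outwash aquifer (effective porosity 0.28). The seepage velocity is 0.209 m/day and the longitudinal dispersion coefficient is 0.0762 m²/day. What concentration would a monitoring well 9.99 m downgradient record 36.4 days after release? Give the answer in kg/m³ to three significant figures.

0.103 kg/m³

For an instantaneous plane source, C(x,t) = M/(n_e·A·√(4πDt)) · exp(−(x−vt)²/(4Dt)), with n_e·A the pore (flow) area.
Plume center vt = 0.209 × 36.4 = 7.6076 m, so the well at 9.99 m is 2.3824 m downgradient of the peak.
√(4πDt) = 5.904 m, giving peak height M/(n_e·A·√(4πDt)) = 60.7/(0.28 × 213 × 5.904) = 0.1724 kg/m³.
(x−vt)²/(4Dt) = (2.3824)²/(4 × 0.0762 × 36.4) = 0.5116; exp(−0.5116) = 0.5995.
C = 0.1724 × 0.5995 = 0.103 kg/m³.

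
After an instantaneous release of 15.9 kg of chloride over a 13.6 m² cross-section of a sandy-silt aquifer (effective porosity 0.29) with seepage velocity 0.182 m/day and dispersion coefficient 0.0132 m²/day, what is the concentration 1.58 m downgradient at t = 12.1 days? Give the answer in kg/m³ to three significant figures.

For an instantaneous plane source, C(x,t) = M/(n_e·A·√(4πDt)) · exp(−(x−vt)²/(4Dt)), with n_e·A the pore (flow) area.
Plume center vt = 0.182 × 12.1 = 2.2022 m, so the well at 1.58 m is 0.6222 m upgradient of the peak.
√(4πDt) = 1.417 m, giving peak height M/(n_e·A·√(4πDt)) = 15.9/(0.29 × 13.6 × 1.417) = 2.845 kg/m³.
(x−vt)²/(4Dt) = (-0.6222)²/(4 × 0.0132 × 12.1) = 0.6060; exp(−0.6060) = 0.5455.
C = 2.845 × 0.5455 = 1.55 kg/m³.

1.55 kg/m³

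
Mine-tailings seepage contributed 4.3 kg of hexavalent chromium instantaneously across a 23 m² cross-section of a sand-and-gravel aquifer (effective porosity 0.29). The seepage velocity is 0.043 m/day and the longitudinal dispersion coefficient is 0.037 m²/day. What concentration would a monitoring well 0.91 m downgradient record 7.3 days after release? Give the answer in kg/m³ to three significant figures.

For an instantaneous plane source, C(x,t) = M/(n_e·A·√(4πDt)) · exp(−(x−vt)²/(4Dt)), with n_e·A the pore (flow) area.
Plume center vt = 0.043 × 7.3 = 0.3139 m, so the well at 0.91 m is 0.5961 m downgradient of the peak.
√(4πDt) = 1.842 m, giving peak height M/(n_e·A·√(4πDt)) = 4.3/(0.29 × 23 × 1.842) = 0.3500 kg/m³.
(x−vt)²/(4Dt) = (0.5961)²/(4 × 0.037 × 7.3) = 0.3289; exp(−0.3289) = 0.7197.
C = 0.3500 × 0.7197 = 0.252 kg/m³.

0.252 kg/m³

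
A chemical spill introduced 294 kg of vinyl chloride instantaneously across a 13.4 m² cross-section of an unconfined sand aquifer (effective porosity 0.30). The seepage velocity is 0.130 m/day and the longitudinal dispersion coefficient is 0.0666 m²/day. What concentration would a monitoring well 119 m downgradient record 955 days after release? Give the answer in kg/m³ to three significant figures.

For an instantaneous plane source, C(x,t) = M/(n_e·A·√(4πDt)) · exp(−(x−vt)²/(4Dt)), with n_e·A the pore (flow) area.
Plume center vt = 0.130 × 955 = 124.15 m, so the well at 119 m is 5.15 m upgradient of the peak.
√(4πDt) = 28.27 m, giving peak height M/(n_e·A·√(4πDt)) = 294/(0.30 × 13.4 × 28.27) = 2.587 kg/m³.
(x−vt)²/(4Dt) = (-5.15)²/(4 × 0.0666 × 955) = 0.1043; exp(−0.1043) = 0.9010.
C = 2.587 × 0.9010 = 2.33 kg/m³.

2.33 kg/m³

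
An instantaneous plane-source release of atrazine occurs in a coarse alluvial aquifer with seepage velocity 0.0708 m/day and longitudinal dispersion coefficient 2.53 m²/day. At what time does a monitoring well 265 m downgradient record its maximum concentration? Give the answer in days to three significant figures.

3270 days

For the 1D instantaneous-source solution, setting ∂C/∂t = 0 at fixed x gives v²t² + 2Dt − x² = 0, so t = (√(D² + v²x²) − D)/v².
√(D² + v²x²) = √(2.53² + 0.0708² × 265²) = 18.93; v² = 0.00501264.
t = (18.93 − 2.53)/0.00501264 = 3270 days (vs. the pure-advection estimate x/v = 3740 d).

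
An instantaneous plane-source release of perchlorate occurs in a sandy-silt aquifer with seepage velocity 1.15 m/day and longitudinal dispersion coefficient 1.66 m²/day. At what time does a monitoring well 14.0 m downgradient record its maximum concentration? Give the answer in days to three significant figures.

For the 1D instantaneous-source solution, setting ∂C/∂t = 0 at fixed x gives v²t² + 2Dt − x² = 0, so t = (√(D² + v²x²) − D)/v².
√(D² + v²x²) = √(1.66² + 1.15² × 14.0²) = 16.19; v² = 1.3225.
t = (16.19 − 1.66)/1.3225 = 11.0 days (vs. the pure-advection estimate x/v = 12.2 d).

11.0 days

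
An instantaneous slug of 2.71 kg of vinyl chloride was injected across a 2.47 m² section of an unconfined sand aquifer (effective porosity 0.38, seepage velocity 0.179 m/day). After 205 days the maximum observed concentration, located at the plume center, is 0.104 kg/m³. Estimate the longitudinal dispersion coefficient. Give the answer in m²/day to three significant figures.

At the plume center C_max = M/(n_e·A·√(4πDt)), so D = M²/(4πt·(n_e·A·C_max)²).
n_e·A·C_max = 0.38 × 2.47 × 0.104 = 0.09761 kg/m.
D = 2.71²/(4π × 205 × 0.09761²) = 0.299 m²/day.

0.299 m²/day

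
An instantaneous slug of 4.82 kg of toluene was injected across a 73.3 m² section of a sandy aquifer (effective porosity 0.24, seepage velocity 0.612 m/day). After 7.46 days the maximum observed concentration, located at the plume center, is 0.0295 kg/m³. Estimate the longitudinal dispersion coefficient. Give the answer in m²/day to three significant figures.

At the plume center C_max = M/(n_e·A·√(4πDt)), so D = M²/(4πt·(n_e·A·C_max)²).
n_e·A·C_max = 0.24 × 73.3 × 0.0295 = 0.5190 kg/m.
D = 4.82²/(4π × 7.46 × 0.5190²) = 0.920 m²/day.

0.920 m²/day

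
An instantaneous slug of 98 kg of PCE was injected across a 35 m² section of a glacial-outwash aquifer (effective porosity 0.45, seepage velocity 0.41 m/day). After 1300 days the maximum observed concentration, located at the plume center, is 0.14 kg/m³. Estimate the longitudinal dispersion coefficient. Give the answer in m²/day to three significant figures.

0.121 m²/day

At the plume center C_max = M/(n_e·A·√(4πDt)), so D = M²/(4πt·(n_e·A·C_max)²).
n_e·A·C_max = 0.45 × 35 × 0.14 = 2.205 kg/m.
D = 98²/(4π × 1300 × 2.205²) = 0.121 m²/day.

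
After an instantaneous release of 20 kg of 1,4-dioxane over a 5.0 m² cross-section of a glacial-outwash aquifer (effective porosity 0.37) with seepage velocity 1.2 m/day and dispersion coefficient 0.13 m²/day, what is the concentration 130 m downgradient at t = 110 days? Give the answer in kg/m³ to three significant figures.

For an instantaneous plane source, C(x,t) = M/(n_e·A·√(4πDt)) · exp(−(x−vt)²/(4Dt)), with n_e·A the pore (flow) area.
Plume center vt = 1.2 × 110 = 132 m, so the well at 130 m is 2 m upgradient of the peak.
√(4πDt) = 13.41 m, giving peak height M/(n_e·A·√(4πDt)) = 20/(0.37 × 5.0 × 13.41) = 0.8062 kg/m³.
(x−vt)²/(4Dt) = (-2)²/(4 × 0.13 × 110) = 0.06993; exp(−0.06993) = 0.9325.
C = 0.8062 × 0.9325 = 0.752 kg/m³.

0.752 kg/m³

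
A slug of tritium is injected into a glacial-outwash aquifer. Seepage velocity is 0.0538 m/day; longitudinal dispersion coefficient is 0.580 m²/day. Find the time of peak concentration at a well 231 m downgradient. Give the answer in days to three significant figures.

For the 1D instantaneous-source solution, setting ∂C/∂t = 0 at fixed x gives v²t² + 2Dt − x² = 0, so t = (√(D² + v²x²) − D)/v².
√(D² + v²x²) = √(0.580² + 0.0538² × 231²) = 12.44; v² = 0.00289444.
t = (12.44 − 0.580)/0.00289444 = 4100 days (vs. the pure-advection estimate x/v = 4290 d).

4100 days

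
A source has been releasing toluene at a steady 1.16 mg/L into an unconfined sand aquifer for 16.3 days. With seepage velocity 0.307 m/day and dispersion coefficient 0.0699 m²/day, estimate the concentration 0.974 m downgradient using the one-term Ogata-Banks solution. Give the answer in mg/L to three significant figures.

1.16 mg/L

For a continuous step input, C/C₀ ≈ ½·erfc((x−vt)/(2√(Dt))).
vt = 0.307 × 16.3 = 5.0041 m and 2√(Dt) = 2√(0.0699 × 16.3) = 2.135 m.
Argument (x−vt)/(2√(Dt)) = (0.974 − 5.0041)/2.135 = -1.888; ½·erfc(-1.888) = 0.9962.
C = 1.16 × 0.9962 = 1.16 mg/L.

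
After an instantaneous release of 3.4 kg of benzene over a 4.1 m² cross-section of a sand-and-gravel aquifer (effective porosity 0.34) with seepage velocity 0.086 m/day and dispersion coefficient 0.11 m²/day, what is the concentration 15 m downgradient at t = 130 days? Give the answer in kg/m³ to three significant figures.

0.141 kg/m³

For an instantaneous plane source, C(x,t) = M/(n_e·A·√(4πDt)) · exp(−(x−vt)²/(4Dt)), with n_e·A the pore (flow) area.
Plume center vt = 0.086 × 130 = 11.18 m, so the well at 15 m is 3.82 m downgradient of the peak.
√(4πDt) = 13.41 m, giving peak height M/(n_e·A·√(4πDt)) = 3.4/(0.34 × 4.1 × 13.41) = 0.1819 kg/m³.
(x−vt)²/(4Dt) = (3.82)²/(4 × 0.11 × 130) = 0.2551; exp(−0.2551) = 0.7748.
C = 0.1819 × 0.7748 = 0.141 kg/m³.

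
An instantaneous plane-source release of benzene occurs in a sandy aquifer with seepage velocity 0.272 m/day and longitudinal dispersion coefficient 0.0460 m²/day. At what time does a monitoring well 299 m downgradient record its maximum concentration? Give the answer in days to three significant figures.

For the 1D instantaneous-source solution, setting ∂C/∂t = 0 at fixed x gives v²t² + 2Dt − x² = 0, so t = (√(D² + v²x²) − D)/v².
√(D² + v²x²) = √(0.0460² + 0.272² × 299²) = 81.33; v² = 0.073984.
t = (81.33 − 0.0460)/0.073984 = 1100 days (vs. the pure-advection estimate x/v = 1100 d).

1100 days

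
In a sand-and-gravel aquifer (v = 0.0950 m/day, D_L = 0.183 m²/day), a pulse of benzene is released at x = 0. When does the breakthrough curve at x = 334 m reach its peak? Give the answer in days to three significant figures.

3500 days

For the 1D instantaneous-source solution, setting ∂C/∂t = 0 at fixed x gives v²t² + 2Dt − x² = 0, so t = (√(D² + v²x²) − D)/v².
√(D² + v²x²) = √(0.183² + 0.0950² × 334²) = 31.73; v² = 0.009025.
t = (31.73 − 0.183)/0.009025 = 3500 days (vs. the pure-advection estimate x/v = 3520 d).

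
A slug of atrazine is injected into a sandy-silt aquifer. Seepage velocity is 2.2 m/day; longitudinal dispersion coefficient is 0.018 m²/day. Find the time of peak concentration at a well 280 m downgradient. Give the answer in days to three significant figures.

127 days

For the 1D instantaneous-source solution, setting ∂C/∂t = 0 at fixed x gives v²t² + 2Dt − x² = 0, so t = (√(D² + v²x²) − D)/v².
√(D² + v²x²) = √(0.018² + 2.2² × 280²) = 616.0; v² = 4.84.
t = (616.0 − 0.018)/4.84 = 127 days (vs. the pure-advection estimate x/v = 127 d).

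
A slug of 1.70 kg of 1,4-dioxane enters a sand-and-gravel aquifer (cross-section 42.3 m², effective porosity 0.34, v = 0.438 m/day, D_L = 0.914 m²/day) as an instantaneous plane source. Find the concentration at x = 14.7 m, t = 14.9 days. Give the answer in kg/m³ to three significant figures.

For an instantaneous plane source, C(x,t) = M/(n_e·A·√(4πDt)) · exp(−(x−vt)²/(4Dt)), with n_e·A the pore (flow) area.
Plume center vt = 0.438 × 14.9 = 6.5262 m, so the well at 14.7 m is 8.1738 m downgradient of the peak.
√(4πDt) = 13.08 m, giving peak height M/(n_e·A·√(4πDt)) = 1.70/(0.34 × 42.3 × 13.08) = 0.009037 kg/m³.
(x−vt)²/(4Dt) = (8.1738)²/(4 × 0.914 × 14.9) = 1.226; exp(−1.226) = 0.2935.
C = 0.009037 × 0.2935 = 0.00265 kg/m³.

0.00265 kg/m³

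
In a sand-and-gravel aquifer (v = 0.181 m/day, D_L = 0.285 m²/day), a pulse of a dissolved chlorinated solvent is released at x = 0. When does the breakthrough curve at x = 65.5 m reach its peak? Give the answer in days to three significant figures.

For the 1D instantaneous-source solution, setting ∂C/∂t = 0 at fixed x gives v²t² + 2Dt − x² = 0, so t = (√(D² + v²x²) − D)/v².
√(D² + v²x²) = √(0.285² + 0.181² × 65.5²) = 11.86; v² = 0.032761.
t = (11.86 − 0.285)/0.032761 = 353 days (vs. the pure-advection estimate x/v = 362 d).

353 days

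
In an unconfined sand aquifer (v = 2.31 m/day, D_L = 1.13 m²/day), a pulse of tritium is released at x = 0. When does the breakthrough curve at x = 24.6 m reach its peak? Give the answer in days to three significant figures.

For the 1D instantaneous-source solution, setting ∂C/∂t = 0 at fixed x gives v²t² + 2Dt − x² = 0, so t = (√(D² + v²x²) − D)/v².
√(D² + v²x²) = √(1.13² + 2.31² × 24.6²) = 56.84; v² = 5.3361.
t = (56.84 − 1.13)/5.3361 = 10.4 days (vs. the pure-advection estimate x/v = 10.6 d).

10.4 days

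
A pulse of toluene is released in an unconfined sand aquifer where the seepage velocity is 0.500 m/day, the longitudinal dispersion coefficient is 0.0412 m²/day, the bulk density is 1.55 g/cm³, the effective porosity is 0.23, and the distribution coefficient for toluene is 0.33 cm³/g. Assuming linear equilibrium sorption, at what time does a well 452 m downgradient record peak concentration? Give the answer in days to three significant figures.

Retardation factor R = 1 + ρ_b·K_d/n = 1 + 1.55 × 0.33/0.23 = 3.224.
Sorption retards both mechanisms: v_R = v/R = 0.1551 m/day, D_R = D/R = 0.01278 m²/day.
Peak time from v_R²t² + 2D_R t − x² = 0: t = (√(D_R² + v_R²x²) − D_R)/v_R².
√(D_R² + v_R²x²) = √(0.01278² + 0.1551² × 452²) = 70.11; v_R² = 0.02406.
t = (70.11 − 0.01278)/0.02406 = 2910 days.

2910 days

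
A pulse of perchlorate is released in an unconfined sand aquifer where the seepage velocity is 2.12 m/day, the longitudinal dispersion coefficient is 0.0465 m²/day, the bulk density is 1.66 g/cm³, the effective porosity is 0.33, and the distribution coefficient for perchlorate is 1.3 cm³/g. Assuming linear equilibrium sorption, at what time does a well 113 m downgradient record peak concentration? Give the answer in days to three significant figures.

402 days

Retardation factor R = 1 + ρ_b·K_d/n = 1 + 1.66 × 1.3/0.33 = 7.539.
Sorption retards both mechanisms: v_R = v/R = 0.2812 m/day, D_R = D/R = 0.006168 m²/day.
Peak time from v_R²t² + 2D_R t − x² = 0: t = (√(D_R² + v_R²x²) − D_R)/v_R².
√(D_R² + v_R²x²) = √(0.006168² + 0.2812² × 113²) = 31.78; v_R² = 0.07907.
t = (31.78 − 0.006168)/0.07907 = 402 days.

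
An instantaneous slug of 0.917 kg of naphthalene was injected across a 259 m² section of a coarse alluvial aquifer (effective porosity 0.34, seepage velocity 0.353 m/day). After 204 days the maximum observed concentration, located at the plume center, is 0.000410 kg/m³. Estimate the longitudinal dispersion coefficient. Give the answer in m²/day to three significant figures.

0.252 m²/day

At the plume center C_max = M/(n_e·A·√(4πDt)), so D = M²/(4πt·(n_e·A·C_max)²).
n_e·A·C_max = 0.34 × 259 × 0.000410 = 0.03610 kg/m.
D = 0.917²/(4π × 204 × 0.03610²) = 0.252 m²/day.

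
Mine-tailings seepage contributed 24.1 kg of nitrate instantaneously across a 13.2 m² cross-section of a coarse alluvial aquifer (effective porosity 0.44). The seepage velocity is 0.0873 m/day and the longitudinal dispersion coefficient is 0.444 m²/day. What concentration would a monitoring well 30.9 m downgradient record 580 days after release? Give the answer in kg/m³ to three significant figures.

0.0500 kg/m³

For an instantaneous plane source, C(x,t) = M/(n_e·A·√(4πDt)) · exp(−(x−vt)²/(4Dt)), with n_e·A the pore (flow) area.
Plume center vt = 0.0873 × 580 = 50.634 m, so the well at 30.9 m is 19.734 m upgradient of the peak.
√(4πDt) = 56.89 m, giving peak height M/(n_e·A·√(4πDt)) = 24.1/(0.44 × 13.2 × 56.89) = 0.07294 kg/m³.
(x−vt)²/(4Dt) = (-19.734)²/(4 × 0.444 × 580) = 0.3781; exp(−0.3781) = 0.6852.
C = 0.07294 × 0.6852 = 0.0500 kg/m³.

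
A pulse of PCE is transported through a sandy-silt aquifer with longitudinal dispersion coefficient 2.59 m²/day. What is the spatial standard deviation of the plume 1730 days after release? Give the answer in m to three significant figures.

94.7 m

Dispersive spreading gives a Gaussian with σ² = 2Dt; advection only shifts the center.
σ = √(2 × 2.59 × 1730) = 94.7 m.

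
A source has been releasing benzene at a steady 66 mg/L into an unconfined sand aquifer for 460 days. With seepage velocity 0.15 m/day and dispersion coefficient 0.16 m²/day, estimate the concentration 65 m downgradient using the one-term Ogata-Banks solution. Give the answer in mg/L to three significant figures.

For a continuous step input, C/C₀ ≈ ½·erfc((x−vt)/(2√(Dt))).
vt = 0.15 × 460 = 69 m and 2√(Dt) = 2√(0.16 × 460) = 17.16 m.
Argument (x−vt)/(2√(Dt)) = (65 − 69)/17.16 = -0.2331; ½·erfc(-0.2331) = 0.6292.
C = 66 × 0.6292 = 41.5 mg/L.

41.5 mg/L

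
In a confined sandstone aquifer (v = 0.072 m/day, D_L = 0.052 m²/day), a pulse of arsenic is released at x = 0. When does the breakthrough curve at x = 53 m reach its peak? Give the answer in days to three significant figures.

726 days

For the 1D instantaneous-source solution, setting ∂C/∂t = 0 at fixed x gives v²t² + 2Dt − x² = 0, so t = (√(D² + v²x²) − D)/v².
√(D² + v²x²) = √(0.052² + 0.072² × 53²) = 3.816; v² = 0.005184.
t = (3.816 − 0.052)/0.005184 = 726 days (vs. the pure-advection estimate x/v = 736 d).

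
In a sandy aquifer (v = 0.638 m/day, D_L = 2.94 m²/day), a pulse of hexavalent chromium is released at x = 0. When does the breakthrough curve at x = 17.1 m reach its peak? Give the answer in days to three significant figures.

20.5 days

For the 1D instantaneous-source solution, setting ∂C/∂t = 0 at fixed x gives v²t² + 2Dt − x² = 0, so t = (√(D² + v²x²) − D)/v².
√(D² + v²x²) = √(2.94² + 0.638² × 17.1²) = 11.30; v² = 0.407044.
t = (11.30 − 2.94)/0.407044 = 20.5 days (vs. the pure-advection estimate x/v = 26.8 d).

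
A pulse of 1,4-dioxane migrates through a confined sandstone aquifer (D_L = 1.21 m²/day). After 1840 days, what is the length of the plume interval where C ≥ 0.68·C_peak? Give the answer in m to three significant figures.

117 m

The plume is Gaussian with σ = √(2Dt) = √(2 × 1.21 × 1840) = 66.73 m.
C/C_peak = exp(−Δx²/(2σ²)) = 0.68 ⇒ Δx = σ·√(−2 ln 0.68) = 66.73 × 0.8783 = 58.61 m.
Width = 2Δx = 117 m.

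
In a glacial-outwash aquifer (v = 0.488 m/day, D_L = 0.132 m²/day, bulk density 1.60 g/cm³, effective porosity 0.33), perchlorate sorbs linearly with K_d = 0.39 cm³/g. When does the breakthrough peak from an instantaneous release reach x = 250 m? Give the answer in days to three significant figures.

Retardation factor R = 1 + ρ_b·K_d/n = 1 + 1.60 × 0.39/0.33 = 2.891.
Sorption retards both mechanisms: v_R = v/R = 0.1688 m/day, D_R = D/R = 0.04566 m²/day.
Peak time from v_R²t² + 2D_R t − x² = 0: t = (√(D_R² + v_R²x²) − D_R)/v_R².
√(D_R² + v_R²x²) = √(0.04566² + 0.1688² × 250²) = 42.20; v_R² = 0.02849.
t = (42.20 − 0.04566)/0.02849 = 1480 days.

1480 days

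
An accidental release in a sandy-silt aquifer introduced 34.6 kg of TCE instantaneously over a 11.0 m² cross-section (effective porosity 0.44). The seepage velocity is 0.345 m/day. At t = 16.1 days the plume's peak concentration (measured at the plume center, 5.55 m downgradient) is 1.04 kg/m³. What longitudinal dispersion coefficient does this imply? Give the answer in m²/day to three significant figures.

At the plume center C_max = M/(n_e·A·√(4πDt)), so D = M²/(4πt·(n_e·A·C_max)²).
n_e·A·C_max = 0.44 × 11.0 × 1.04 = 5.034 kg/m.
D = 34.6²/(4π × 16.1 × 5.034²) = 0.234 m²/day.

0.234 m²/day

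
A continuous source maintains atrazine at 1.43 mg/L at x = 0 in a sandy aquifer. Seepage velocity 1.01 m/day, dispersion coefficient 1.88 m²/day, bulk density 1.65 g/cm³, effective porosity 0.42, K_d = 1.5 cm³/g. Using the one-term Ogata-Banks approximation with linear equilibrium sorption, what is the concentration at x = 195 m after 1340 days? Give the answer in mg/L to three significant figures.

0.743 mg/L

Retardation factor R = 1 + ρ_b·K_d/n = 1 + 1.65 × 1.5/0.42 = 6.893.
Sorption retards both mechanisms: v_R = v/R = 0.1465 m/day, D_R = D/R = 0.2727 m²/day.
v_R·t = 0.1465 × 1340 = 196.31 m; 2√(D_R t) = 38.23 m; argument = (195 − 196.31)/38.23 = -0.03427.
C = C₀ × ½·erfc(-0.03427) = 1.43 × 0.5193 = 0.743 mg/L.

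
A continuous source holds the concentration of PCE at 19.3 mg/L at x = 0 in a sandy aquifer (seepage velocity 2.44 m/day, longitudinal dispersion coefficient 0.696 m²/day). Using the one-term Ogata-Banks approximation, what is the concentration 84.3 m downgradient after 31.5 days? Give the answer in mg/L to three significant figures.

For a continuous step input, C/C₀ ≈ ½·erfc((x−vt)/(2√(Dt))).
vt = 2.44 × 31.5 = 76.86 m and 2√(Dt) = 2√(0.696 × 31.5) = 9.365 m.
Argument (x−vt)/(2√(Dt)) = (84.3 − 76.86)/9.365 = 0.7944; ½·erfc(0.7944) = 0.1306.
C = 19.3 × 0.1306 = 2.52 mg/L.

2.52 mg/L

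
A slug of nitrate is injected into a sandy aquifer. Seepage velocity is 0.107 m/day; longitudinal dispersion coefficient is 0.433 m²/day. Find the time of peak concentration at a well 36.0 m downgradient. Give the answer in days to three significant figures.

For the 1D instantaneous-source solution, setting ∂C/∂t = 0 at fixed x gives v²t² + 2Dt − x² = 0, so t = (√(D² + v²x²) − D)/v².
√(D² + v²x²) = √(0.433² + 0.107² × 36.0²) = 3.876; v² = 0.011449.
t = (3.876 − 0.433)/0.011449 = 301 days (vs. the pure-advection estimate x/v = 336 d).

301 days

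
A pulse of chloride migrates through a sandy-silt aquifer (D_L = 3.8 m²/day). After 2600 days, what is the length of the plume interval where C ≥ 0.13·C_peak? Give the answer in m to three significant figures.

568 m

The plume is Gaussian with σ = √(2Dt) = √(2 × 3.8 × 2600) = 140.6 m.
C/C_peak = exp(−Δx²/(2σ²)) = 0.13 ⇒ Δx = σ·√(−2 ln 0.13) = 140.6 × 2.020 = 284.0 m.
Width = 2Δx = 568 m.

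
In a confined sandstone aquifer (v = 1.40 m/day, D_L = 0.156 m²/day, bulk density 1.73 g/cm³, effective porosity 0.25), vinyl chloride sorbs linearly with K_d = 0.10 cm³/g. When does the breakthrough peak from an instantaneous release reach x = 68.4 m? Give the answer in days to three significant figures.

82.5 days

Retardation factor R = 1 + ρ_b·K_d/n = 1 + 1.73 × 0.10/0.25 = 1.692.
Sorption retards both mechanisms: v_R = v/R = 0.8274 m/day, D_R = D/R = 0.09220 m²/day.
Peak time from v_R²t² + 2D_R t − x² = 0: t = (√(D_R² + v_R²x²) − D_R)/v_R².
√(D_R² + v_R²x²) = √(0.09220² + 0.8274² × 68.4²) = 56.59; v_R² = 0.6846.
t = (56.59 − 0.09220)/0.6846 = 82.5 days.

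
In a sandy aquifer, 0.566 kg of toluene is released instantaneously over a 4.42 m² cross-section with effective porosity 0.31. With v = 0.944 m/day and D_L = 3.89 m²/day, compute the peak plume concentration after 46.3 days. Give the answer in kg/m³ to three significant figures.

The peak of an instantaneous 1D plume sits at x = vt; there the Gaussian factor is 1 and C_max = M/(n_e·A·√(4πDt)), where n_e·A is the pore area the mass is dissolved in.
√(4πDt) = √(4π × 3.89 × 46.3) = 47.57 m, so C_max = 0.566/(0.31 × 4.42 × 47.57) = 0.00868 kg/m³.

0.00868 kg/m³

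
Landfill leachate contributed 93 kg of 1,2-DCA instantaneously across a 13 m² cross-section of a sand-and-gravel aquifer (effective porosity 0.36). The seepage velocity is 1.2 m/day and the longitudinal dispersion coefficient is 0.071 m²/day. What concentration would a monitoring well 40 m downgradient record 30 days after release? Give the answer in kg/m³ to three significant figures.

0.587 kg/m³

For an instantaneous plane source, C(x,t) = M/(n_e·A·√(4πDt)) · exp(−(x−vt)²/(4Dt)), with n_e·A the pore (flow) area.
Plume center vt = 1.2 × 30 = 36 m, so the well at 40 m is 4 m downgradient of the peak.
√(4πDt) = 5.174 m, giving peak height M/(n_e·A·√(4πDt)) = 93/(0.36 × 13 × 5.174) = 3.841 kg/m³.
(x−vt)²/(4Dt) = (4)²/(4 × 0.071 × 30) = 1.878; exp(−1.878) = 0.1529.
C = 3.841 × 0.1529 = 0.587 kg/m³.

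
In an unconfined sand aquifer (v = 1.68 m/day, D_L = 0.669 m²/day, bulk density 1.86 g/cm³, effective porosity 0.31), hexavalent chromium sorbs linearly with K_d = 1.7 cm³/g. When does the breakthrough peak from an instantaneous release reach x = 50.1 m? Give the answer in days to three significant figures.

331 days

Retardation factor R = 1 + ρ_b·K_d/n = 1 + 1.86 × 1.7/0.31 = 11.20.
Sorption retards both mechanisms: v_R = v/R = 0.1500 m/day, D_R = D/R = 0.05973 m²/day.
Peak time from v_R²t² + 2D_R t − x² = 0: t = (√(D_R² + v_R²x²) − D_R)/v_R².
√(D_R² + v_R²x²) = √(0.05973² + 0.1500² × 50.1²) = 7.515; v_R² = 0.02250.
t = (7.515 − 0.05973)/0.02250 = 331 days.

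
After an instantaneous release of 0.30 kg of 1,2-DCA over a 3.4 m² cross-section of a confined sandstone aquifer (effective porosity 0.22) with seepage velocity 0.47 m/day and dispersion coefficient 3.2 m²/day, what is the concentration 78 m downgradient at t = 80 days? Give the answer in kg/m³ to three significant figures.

0.00144 kg/m³

For an instantaneous plane source, C(x,t) = M/(n_e·A·√(4πDt)) · exp(−(x−vt)²/(4Dt)), with n_e·A the pore (flow) area.
Plume center vt = 0.47 × 80 = 37.6 m, so the well at 78 m is 40.4 m downgradient of the peak.
√(4πDt) = 56.72 m, giving peak height M/(n_e·A·√(4πDt)) = 0.30/(0.22 × 3.4 × 56.72) = 0.007071 kg/m³.
(x−vt)²/(4Dt) = (40.4)²/(4 × 3.2 × 80) = 1.594; exp(−1.594) = 0.2031.
C = 0.007071 × 0.2031 = 0.00144 kg/m³.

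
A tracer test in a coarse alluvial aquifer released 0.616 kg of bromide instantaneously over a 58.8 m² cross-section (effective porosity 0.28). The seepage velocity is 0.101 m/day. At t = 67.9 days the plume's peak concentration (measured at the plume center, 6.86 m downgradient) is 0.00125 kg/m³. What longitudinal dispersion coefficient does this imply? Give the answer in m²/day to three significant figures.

At the plume center C_max = M/(n_e·A·√(4πDt)), so D = M²/(4πt·(n_e·A·C_max)²).
n_e·A·C_max = 0.28 × 58.8 × 0.00125 = 0.02058 kg/m.
D = 0.616²/(4π × 67.9 × 0.02058²) = 1.05 m²/day.

1.05 m²/day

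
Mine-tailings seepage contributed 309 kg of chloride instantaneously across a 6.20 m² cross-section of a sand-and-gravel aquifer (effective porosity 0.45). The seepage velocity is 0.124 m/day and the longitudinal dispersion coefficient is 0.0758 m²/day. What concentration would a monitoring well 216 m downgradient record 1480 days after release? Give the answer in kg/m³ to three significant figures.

0.281 kg/m³

For an instantaneous plane source, C(x,t) = M/(n_e·A·√(4πDt)) · exp(−(x−vt)²/(4Dt)), with n_e·A the pore (flow) area.
Plume center vt = 0.124 × 1480 = 183.52 m, so the well at 216 m is 32.48 m downgradient of the peak.
√(4πDt) = 37.55 m, giving peak height M/(n_e·A·√(4πDt)) = 309/(0.45 × 6.20 × 37.55) = 2.949 kg/m³.
(x−vt)²/(4Dt) = (32.48)²/(4 × 0.0758 × 1480) = 2.351; exp(−2.351) = 0.09527.
C = 2.949 × 0.09527 = 0.281 kg/m³.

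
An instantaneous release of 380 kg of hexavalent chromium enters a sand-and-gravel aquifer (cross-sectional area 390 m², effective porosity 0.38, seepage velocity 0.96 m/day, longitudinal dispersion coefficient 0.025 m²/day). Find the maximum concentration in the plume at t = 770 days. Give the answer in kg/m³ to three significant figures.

The peak of an instantaneous 1D plume sits at x = vt; there the Gaussian factor is 1 and C_max = M/(n_e·A·√(4πDt)), where n_e·A is the pore area the mass is dissolved in.
√(4πDt) = √(4π × 0.025 × 770) = 15.55 m, so C_max = 380/(0.38 × 390 × 15.55) = 0.165 kg/m³.

0.165 kg/m³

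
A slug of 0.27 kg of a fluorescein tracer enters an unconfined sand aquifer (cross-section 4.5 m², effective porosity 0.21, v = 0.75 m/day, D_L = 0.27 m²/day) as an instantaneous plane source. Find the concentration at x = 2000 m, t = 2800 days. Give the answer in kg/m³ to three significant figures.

For an instantaneous plane source, C(x,t) = M/(n_e·A·√(4πDt)) · exp(−(x−vt)²/(4Dt)), with n_e·A the pore (flow) area.
Plume center vt = 0.75 × 2800 = 2100 m, so the well at 2000 m is 100 m upgradient of the peak.
√(4πDt) = 97.47 m, giving peak height M/(n_e·A·√(4πDt)) = 0.27/(0.21 × 4.5 × 97.47) = 0.002931 kg/m³.
(x−vt)²/(4Dt) = (-100)²/(4 × 0.27 × 2800) = 3.307; exp(−3.307) = 0.03663.
C = 0.002931 × 0.03663 = 0.000107 kg/m³.

0.000107 kg/m³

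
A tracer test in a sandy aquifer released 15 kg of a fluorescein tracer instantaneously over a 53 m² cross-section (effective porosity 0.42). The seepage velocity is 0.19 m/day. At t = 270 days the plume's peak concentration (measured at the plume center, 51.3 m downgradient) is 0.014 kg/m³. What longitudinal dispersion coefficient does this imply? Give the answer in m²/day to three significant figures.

At the plume center C_max = M/(n_e·A·√(4πDt)), so D = M²/(4πt·(n_e·A·C_max)²).
n_e·A·C_max = 0.42 × 53 × 0.014 = 0.3116 kg/m.
D = 15²/(4π × 270 × 0.3116²) = 0.683 m²/day.

0.683 m²/day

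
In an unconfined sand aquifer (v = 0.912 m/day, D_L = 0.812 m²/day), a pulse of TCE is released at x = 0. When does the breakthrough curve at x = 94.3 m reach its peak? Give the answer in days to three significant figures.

102 days

For the 1D instantaneous-source solution, setting ∂C/∂t = 0 at fixed x gives v²t² + 2Dt − x² = 0, so t = (√(D² + v²x²) − D)/v².
√(D² + v²x²) = √(0.812² + 0.912² × 94.3²) = 86.01; v² = 0.831744.
t = (86.01 − 0.812)/0.831744 = 102 days (vs. the pure-advection estimate x/v = 103 d).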